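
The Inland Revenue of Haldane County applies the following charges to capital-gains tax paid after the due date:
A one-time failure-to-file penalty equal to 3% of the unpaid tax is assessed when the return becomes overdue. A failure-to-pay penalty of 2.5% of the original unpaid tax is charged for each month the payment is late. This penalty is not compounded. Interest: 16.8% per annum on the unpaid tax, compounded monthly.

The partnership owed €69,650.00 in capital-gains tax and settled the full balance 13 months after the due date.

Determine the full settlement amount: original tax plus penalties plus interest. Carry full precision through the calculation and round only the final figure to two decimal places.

€108,173.48

Failure-to-file penalty: 3% × €69,650.00 = €2,089.50
Failure-to-pay penalty: 13 × 2.5% × €69,650.00 = €22,636.25
Interest (16.8%/yr ÷ 12 = 1.4%/month): €69,650.00 × ((1 + 0.014)^13 − 1) = €13,797.7316…
Total = €69,650.00 + €24,725.7500 + €13,797.7316… = €108,173.48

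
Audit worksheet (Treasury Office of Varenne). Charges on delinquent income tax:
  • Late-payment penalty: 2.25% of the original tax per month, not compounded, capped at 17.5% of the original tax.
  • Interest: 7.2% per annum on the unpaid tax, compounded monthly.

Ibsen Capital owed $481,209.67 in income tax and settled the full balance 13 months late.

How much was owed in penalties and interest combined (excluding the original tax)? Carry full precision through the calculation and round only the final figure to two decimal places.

$123,127.46

Penalty (uncapped): 13 × 2.25% × $481,209.67 = $140,753.83…; cap = 17.5% × $481,209.67 = $84,211.69… → penalty = $84,211.69…
Interest (7.2%/yr ÷ 12 = 0.6%/month): $481,209.67 × ((1 + 0.006)^13 − 1) = $38,915.7690…
Penalties + interest = $84,211.6923… + $38,915.7690… = $123,127.46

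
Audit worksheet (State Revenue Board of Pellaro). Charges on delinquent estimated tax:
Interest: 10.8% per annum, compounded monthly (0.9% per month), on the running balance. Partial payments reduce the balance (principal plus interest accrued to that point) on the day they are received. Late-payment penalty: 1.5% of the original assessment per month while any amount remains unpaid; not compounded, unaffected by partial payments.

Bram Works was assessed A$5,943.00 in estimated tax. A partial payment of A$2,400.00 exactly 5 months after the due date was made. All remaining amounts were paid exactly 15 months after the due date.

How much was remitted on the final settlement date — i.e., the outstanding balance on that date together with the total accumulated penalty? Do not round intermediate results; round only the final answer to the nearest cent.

A$5,510.09

Balance at month 5: A$5,943.0000 × (1 + 0.009)^5 = A$6,215.2923…
After A$2,400.00 payment: A$6,215.2923… − A$2,400.00 = A$3,815.2923…
Balance at month 15: A$3,815.2923… × (1 + 0.009)^10 = A$4,172.9145…
Penalty: 15 × 1.5% × A$5,943.00 = A$1,337.18…
Final settlement = outstanding balance + penalty = A$4,172.9145… + A$1,337.18… = A$5,510.09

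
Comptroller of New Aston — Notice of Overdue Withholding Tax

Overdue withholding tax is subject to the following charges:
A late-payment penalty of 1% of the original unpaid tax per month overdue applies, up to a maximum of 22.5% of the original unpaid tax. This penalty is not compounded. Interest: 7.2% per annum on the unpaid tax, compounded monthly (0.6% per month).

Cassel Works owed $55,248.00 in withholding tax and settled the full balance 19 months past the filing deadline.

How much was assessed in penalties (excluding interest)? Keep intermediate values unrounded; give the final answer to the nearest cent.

Penalty: 19 × 1% × $55,248.00 = $10,497.12 (below the 22.5% cap of $12,430.80)

$10,497.12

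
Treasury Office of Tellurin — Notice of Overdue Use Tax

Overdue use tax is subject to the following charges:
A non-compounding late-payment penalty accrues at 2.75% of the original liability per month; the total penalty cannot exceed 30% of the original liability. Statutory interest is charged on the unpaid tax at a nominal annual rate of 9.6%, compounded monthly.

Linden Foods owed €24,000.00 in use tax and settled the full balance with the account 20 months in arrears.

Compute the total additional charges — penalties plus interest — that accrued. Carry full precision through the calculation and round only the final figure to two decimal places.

Penalty (uncapped): 20 × 2.75% × €24,000.00 = €13,200.00; cap = 30% × €24,000.00 = €7,200.00 → penalty = €7,200.00
Interest (9.6%/yr ÷ 12 = 0.8%/month): €24,000.00 × ((1 + 0.008)^20 − 1) = €4,146.3370…
Penalties + interest = €7,200.0000 + €4,146.3370… = €11,346.34

€11,346.34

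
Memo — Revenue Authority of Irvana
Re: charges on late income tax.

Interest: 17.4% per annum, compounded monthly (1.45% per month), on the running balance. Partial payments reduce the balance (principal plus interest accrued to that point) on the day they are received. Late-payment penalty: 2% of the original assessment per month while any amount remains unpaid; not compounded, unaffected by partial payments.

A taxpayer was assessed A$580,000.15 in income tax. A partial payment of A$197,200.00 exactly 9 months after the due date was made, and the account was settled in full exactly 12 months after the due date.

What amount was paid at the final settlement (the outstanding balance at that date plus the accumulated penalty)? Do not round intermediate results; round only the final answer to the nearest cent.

A$622,667.39

Balance at month 9: A$580,000.1500 × (1 + 0.0145)^9 = A$660,231.9976…
After A$197,200.00 payment: A$660,231.9976… − A$197,200.00 = A$463,031.9976…
Balance at month 12: A$463,031.9976… × (1 + 0.0145)^3 = A$483,467.3585…
Penalty: 12 × 2% × A$580,000.15 = A$139,200.04…
Final settlement = outstanding balance + penalty = A$483,467.3585… + A$139,200.04… = A$622,667.39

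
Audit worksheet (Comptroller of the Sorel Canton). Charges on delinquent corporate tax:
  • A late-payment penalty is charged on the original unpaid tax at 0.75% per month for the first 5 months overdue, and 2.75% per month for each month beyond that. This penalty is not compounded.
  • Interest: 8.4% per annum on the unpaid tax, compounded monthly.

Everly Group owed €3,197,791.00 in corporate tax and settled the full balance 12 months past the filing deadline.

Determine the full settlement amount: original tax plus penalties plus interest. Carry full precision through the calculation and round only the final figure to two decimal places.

Penalty, months 1–5: 5 × 0.75% × €3,197,791.00 = €119,917.16…
Penalty, months 6–12: 7 × 2.75% × €3,197,791.00 = €615,574.77…
Interest (8.4%/yr ÷ 12 = 0.7%/month): €3,197,791.00 × ((1 + 0.007)^12 − 1) = €279,201.2489…
Total = €3,197,791.00 + €735,491.9300 + €279,201.2489… = €4,212,484.18

€4,212,484.18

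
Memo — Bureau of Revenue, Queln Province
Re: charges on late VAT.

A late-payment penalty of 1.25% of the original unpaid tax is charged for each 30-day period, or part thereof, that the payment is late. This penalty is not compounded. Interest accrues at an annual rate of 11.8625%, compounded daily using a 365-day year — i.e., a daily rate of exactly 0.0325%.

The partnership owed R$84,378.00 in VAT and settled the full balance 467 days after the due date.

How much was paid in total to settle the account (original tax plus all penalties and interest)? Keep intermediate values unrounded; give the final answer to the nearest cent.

R$115,080.59

Penalty periods: ⌈467/30⌉ = 16; penalty = 16 × 1.25% × R$84,378.00 = R$16,875.60
Interest: R$84,378.00 × ((1 + 0.000325)^467 − 1) = R$84,378.00 × 0.16386963… = R$13,826.9917…
Total = R$84,378.00 + R$16,875.6000 + R$13,826.9917… = R$115,080.59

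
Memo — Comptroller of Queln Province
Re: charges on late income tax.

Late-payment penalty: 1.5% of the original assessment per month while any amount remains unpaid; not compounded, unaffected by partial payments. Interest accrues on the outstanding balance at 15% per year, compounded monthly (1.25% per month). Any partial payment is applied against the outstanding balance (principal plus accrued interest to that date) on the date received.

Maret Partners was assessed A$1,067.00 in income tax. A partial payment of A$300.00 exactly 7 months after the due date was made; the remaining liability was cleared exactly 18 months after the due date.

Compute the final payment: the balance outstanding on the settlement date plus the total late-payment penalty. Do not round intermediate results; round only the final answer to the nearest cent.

Balance at month 7: A$1,067.0000 × (1 + 0.0125)^7 = A$1,163.9375…
After A$300.00 payment: A$1,163.9375… − A$300.00 = A$863.9375…
Balance at month 18: A$863.9375… × (1 + 0.0125)^11 = A$990.4388…
Penalty: 18 × 1.5% × A$1,067.00 = A$288.09
Final settlement = outstanding balance + penalty = A$990.4388… + A$288.09 = A$1,278.53

A$1,278.53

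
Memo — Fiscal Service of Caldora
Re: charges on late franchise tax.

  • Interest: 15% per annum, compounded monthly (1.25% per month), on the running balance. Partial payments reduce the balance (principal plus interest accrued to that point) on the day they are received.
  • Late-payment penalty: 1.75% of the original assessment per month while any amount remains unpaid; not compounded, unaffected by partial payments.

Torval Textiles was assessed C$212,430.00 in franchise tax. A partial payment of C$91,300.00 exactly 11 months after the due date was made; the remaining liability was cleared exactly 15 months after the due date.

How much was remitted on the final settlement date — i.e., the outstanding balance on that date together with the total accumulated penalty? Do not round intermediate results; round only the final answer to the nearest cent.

C$215,753.43

Balance at month 11: C$212,430.0000 × (1 + 0.0125)^11 = C$243,534.8960…
After C$91,300.00 payment: C$243,534.8960… − C$91,300.00 = C$152,234.8960…
Balance at month 15: C$152,234.8960… × (1 + 0.0125)^4 = C$159,990.5541…
Penalty: 15 × 1.75% × C$212,430.00 = C$55,762.88…
Final settlement = outstanding balance + penalty = C$159,990.5541… + C$55,762.88… = C$215,753.43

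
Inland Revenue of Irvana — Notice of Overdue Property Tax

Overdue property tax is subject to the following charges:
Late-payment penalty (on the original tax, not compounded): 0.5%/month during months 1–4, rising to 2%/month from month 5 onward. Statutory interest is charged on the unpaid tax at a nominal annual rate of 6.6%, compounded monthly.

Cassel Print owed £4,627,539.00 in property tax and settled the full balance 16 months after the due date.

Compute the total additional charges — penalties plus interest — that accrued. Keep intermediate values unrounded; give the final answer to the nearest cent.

£1,627,620.50

Penalty, months 1–4: 4 × 0.5% × £4,627,539.00 = £92,550.78
Penalty, months 5–16: 12 × 2% × £4,627,539.00 = £1,110,609.36
Interest (6.6%/yr ÷ 12 = 0.55%/month): £4,627,539.00 × ((1 + 0.0055)^16 − 1) = £424,460.3559…
Penalties + interest = £1,203,160.1400 + £424,460.3559… = £1,627,620.50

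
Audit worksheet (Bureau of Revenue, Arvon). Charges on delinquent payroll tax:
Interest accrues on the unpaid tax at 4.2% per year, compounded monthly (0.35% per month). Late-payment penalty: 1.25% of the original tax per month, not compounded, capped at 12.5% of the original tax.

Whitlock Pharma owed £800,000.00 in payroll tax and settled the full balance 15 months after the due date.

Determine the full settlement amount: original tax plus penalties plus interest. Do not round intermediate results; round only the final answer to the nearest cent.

£943,044.77

Penalty (uncapped): 15 × 1.25% × £800,000.00 = £150,000.00; cap = 12.5% × £800,000.00 = £100,000.00 → penalty = £100,000.00
Interest: £800,000.00 × ((1 + 0.0035)^15 − 1) = £800,000.00 × 0.0538060… = £43,044.7716…
Total = £800,000.00 + £100,000.0000 + £43,044.7716… = £943,044.77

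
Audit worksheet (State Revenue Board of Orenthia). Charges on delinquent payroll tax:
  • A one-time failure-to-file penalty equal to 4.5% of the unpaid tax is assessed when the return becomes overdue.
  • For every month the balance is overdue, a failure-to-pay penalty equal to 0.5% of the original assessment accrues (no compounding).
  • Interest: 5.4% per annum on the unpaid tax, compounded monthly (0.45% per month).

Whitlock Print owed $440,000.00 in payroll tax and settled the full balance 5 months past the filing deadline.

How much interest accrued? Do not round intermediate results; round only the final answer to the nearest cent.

$9,989.50

Interest: $440,000.00 × ((1 + 0.0045)^5 − 1) = $440,000.00 × 0.0227034… = $9,989.5019…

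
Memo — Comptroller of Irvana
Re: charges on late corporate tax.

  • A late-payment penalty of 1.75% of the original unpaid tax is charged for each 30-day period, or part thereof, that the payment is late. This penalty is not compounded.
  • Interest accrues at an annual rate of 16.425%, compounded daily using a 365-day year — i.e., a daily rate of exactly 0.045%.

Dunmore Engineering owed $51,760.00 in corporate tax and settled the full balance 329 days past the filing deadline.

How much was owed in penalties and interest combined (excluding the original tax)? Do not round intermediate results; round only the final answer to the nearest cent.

$18,221.19

Penalty periods: ⌈329/30⌉ = 11; penalty = 11 × 1.75% × $51,760.00 = $9,963.80
Interest: $51,760.00 × ((1 + 0.00045)^329 − 1) = $51,760.00 × 0.15953226… = $8,257.3897…
Penalties + interest = $9,963.8000 + $8,257.3897… = $18,221.19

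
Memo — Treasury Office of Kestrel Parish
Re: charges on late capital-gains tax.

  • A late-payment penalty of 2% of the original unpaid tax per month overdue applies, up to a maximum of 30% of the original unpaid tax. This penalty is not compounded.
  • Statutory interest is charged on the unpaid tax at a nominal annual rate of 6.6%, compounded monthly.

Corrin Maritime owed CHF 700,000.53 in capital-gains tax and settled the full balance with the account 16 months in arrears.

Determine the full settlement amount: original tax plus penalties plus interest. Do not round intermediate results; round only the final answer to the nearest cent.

CHF 974,208.14

Penalty (uncapped): 16 × 2% × CHF 700,000.53 = CHF 224,000.17…; cap = 30% × CHF 700,000.53 = CHF 210,000.16… → penalty = CHF 210,000.16…
Interest (6.6%/yr ÷ 12 = 0.55%/month): CHF 700,000.53 × ((1 + 0.0055)^16 − 1) = CHF 64,207.4489…
Total = CHF 700,000.53 + CHF 210,000.1590 + CHF 64,207.4489… = CHF 974,208.14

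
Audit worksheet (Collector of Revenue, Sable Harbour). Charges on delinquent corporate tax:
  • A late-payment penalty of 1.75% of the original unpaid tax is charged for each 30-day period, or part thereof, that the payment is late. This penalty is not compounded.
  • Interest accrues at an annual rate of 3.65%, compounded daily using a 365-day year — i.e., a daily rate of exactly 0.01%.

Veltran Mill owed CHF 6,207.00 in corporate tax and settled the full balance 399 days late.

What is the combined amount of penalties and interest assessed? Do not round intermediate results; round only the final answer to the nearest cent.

Penalty periods: ⌈399/30⌉ = 14; penalty = 14 × 1.75% × CHF 6,207.00 = CHF 1,520.72…
Interest: CHF 6,207.00 × ((1 + 0.0001)^399 − 1) = CHF 6,207.00 × 0.04070462… = CHF 252.6536…
Penalties + interest = CHF 1,520.7150 + CHF 252.6536… = CHF 1,773.37

CHF 1,773.37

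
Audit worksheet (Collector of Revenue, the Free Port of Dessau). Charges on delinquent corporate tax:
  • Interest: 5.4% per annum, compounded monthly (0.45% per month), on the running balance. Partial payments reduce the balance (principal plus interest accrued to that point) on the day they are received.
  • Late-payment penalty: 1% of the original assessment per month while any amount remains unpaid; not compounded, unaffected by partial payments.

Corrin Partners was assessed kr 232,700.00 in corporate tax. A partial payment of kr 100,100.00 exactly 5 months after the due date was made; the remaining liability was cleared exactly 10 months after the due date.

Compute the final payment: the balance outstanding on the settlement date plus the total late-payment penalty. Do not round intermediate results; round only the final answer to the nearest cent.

kr 164,283.50

Balance at month 5: kr 232,700.0000 × (1 + 0.0045)^5 = kr 237,983.0843…
After kr 100,100.00 payment: kr 237,983.0843… − kr 100,100.00 = kr 137,883.0843…
Balance at month 10: kr 137,883.0843… × (1 + 0.0045)^5 = kr 141,013.5009…
Penalty: 10 × 1% × kr 232,700.00 = kr 23,270.00
Final settlement = outstanding balance + penalty = kr 141,013.5009… + kr 23,270.00 = kr 164,283.50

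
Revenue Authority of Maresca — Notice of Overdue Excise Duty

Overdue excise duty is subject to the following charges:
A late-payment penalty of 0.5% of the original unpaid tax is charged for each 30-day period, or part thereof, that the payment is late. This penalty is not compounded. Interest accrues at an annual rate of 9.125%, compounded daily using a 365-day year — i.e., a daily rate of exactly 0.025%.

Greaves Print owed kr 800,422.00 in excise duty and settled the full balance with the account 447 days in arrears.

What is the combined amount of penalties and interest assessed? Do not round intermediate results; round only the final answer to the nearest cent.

Penalty periods: ⌈447/30⌉ = 15; penalty = 15 × 0.5% × kr 800,422.00 = kr 60,031.65
Interest: kr 800,422.00 × ((1 + 0.00025)^447 − 1) = kr 800,422.00 × 0.11821765… = kr 94,624.0077…
Penalties + interest = kr 60,031.6500 + kr 94,624.0077… = kr 154,655.66

kr 154,655.66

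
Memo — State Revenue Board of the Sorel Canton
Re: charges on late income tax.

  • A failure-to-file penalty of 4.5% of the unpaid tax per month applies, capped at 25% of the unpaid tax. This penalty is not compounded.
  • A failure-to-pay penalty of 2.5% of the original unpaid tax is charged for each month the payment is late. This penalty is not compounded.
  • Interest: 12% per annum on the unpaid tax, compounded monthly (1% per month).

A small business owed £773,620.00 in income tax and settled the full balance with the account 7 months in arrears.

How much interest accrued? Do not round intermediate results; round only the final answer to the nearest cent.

£55,805.35

Interest: £773,620.00 × ((1 + 0.01)^7 − 1) = £773,620.00 × 0.0721354… = £55,805.3511…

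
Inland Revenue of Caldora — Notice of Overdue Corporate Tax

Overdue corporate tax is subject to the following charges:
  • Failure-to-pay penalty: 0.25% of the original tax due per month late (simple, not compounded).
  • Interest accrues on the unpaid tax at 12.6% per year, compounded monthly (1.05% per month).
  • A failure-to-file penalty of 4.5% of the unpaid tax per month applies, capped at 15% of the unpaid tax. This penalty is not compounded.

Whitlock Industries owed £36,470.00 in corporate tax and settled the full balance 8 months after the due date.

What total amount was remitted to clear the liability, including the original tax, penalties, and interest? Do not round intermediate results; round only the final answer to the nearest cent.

£45,848.36

Failure-to-file: 8 × 4.5% × £36,470.00 = £13,129.20, capped at 15% × £36,470.00 = £5,470.50
Failure-to-pay penalty = 0.25% × £36,470.00 × 8 mo = £729.40
Interest: £36,470.00 × ((1 + 0.0105)^8 − 1) = £36,470.00 × 0.0871527… = £3,178.4584…
Total = £36,470.00 + £6,199.9000 + £3,178.4584… = £45,848.36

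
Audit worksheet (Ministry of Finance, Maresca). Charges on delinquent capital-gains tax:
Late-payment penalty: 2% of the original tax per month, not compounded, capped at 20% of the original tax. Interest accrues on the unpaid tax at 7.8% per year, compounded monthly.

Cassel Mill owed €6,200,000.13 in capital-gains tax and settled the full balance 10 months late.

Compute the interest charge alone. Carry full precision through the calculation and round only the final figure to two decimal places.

€414,994.42

Interest (7.8%/yr ÷ 12 = 0.65%/month): €6,200,000.13 × ((1 + 0.0065)^10 − 1) = €414,994.4221…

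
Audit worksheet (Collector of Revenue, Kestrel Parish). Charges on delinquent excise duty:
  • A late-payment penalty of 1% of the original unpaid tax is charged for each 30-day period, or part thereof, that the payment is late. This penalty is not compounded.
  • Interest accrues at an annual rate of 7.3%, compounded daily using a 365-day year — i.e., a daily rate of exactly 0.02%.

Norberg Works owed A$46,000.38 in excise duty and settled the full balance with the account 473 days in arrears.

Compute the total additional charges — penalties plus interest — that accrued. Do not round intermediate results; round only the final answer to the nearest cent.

A$11,923.70

Penalty periods: ⌈473/30⌉ = 16; penalty = 16 × 1% × A$46,000.38 = A$7,360.06…
Interest: A$46,000.38 × ((1 + 0.0002)^473 − 1) = A$46,000.38 × 0.09920868… = A$4,563.6371…
Penalties + interest = A$7,360.0608 + A$4,563.6371… = A$11,923.70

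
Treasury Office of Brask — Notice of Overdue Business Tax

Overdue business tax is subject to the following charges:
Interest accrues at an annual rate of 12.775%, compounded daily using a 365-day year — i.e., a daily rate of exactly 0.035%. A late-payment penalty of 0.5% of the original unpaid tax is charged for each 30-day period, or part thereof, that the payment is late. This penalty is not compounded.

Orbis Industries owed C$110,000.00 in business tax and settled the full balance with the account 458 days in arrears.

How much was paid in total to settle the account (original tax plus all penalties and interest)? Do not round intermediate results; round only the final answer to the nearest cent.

C$137,921.31

Penalty periods: ⌈458/30⌉ = 16; penalty = 16 × 0.5% × C$110,000.00 = C$8,800.00
Interest: C$110,000.00 × ((1 + 0.00035)^458 − 1) = C$110,000.00 × 0.17383006… = C$19,121.3061…
Total = C$110,000.00 + C$8,800.0000 + C$19,121.3061… = C$137,921.31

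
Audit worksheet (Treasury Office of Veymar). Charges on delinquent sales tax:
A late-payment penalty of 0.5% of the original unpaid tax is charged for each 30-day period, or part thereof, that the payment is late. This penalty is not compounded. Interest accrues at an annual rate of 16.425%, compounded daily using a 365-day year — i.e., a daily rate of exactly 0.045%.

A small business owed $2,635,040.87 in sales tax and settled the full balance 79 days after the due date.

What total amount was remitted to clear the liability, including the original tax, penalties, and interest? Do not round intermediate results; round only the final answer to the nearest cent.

Penalty periods: ⌈79/30⌉ = 3; penalty = 3 × 0.5% × $2,635,040.87 = $39,525.61…
Interest: $2,635,040.87 × ((1 + 0.00045)^79 − 1) = $2,635,040.87 × 0.03618117… = $95,338.8633…
Total = $2,635,040.87 + $39,525.6131… + $95,338.8633… = $2,769,905.35

$2,769,905.35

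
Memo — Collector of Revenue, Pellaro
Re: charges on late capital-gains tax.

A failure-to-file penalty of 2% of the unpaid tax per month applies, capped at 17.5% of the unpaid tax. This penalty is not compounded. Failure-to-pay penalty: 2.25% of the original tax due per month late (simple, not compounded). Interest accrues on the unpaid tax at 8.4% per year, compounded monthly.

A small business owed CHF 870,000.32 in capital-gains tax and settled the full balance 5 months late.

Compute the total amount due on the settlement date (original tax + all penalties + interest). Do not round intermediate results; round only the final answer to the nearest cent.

CHF 1,085,754.69

Failure-to-file: 5 × 2% × CHF 870,000.32 = CHF 87,000.03… (under the 17.5% cap)
Failure-to-pay penalty = 2.25% × CHF 870,000.32 × 5 mo = CHF 97,875.04…
Interest (8.4%/yr ÷ 12 = 0.7%/month): CHF 870,000.32 × ((1 + 0.007)^5 − 1) = CHF 30,879.3059…
Total = CHF 870,000.32 + CHF 184,875.0680 + CHF 30,879.3059… = CHF 1,085,754.69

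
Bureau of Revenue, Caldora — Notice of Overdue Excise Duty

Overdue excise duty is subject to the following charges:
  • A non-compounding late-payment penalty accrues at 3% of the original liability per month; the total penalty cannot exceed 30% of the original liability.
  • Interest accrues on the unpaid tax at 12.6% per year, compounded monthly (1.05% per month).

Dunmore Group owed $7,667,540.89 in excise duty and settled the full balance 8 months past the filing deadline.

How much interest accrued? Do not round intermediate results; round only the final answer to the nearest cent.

$668,246.78

Interest: $7,667,540.89 × ((1 + 0.0105)^8 − 1) = $7,667,540.89 × 0.0871527… = $668,246.7762…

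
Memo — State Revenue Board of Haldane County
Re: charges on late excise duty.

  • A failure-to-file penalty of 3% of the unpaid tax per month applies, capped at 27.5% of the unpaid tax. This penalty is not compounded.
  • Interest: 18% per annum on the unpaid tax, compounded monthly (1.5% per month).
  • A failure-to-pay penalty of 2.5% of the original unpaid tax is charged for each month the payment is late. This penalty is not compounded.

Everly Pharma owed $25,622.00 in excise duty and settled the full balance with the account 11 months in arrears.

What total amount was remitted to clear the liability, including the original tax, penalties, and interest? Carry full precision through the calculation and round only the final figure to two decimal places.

$44,273.51

Failure-to-file: 11 × 3% × $25,622.00 = $8,455.26, capped at 27.5% × $25,622.00 = $7,046.05
Failure-to-pay penalty = 2.5% × $25,622.00 × 11 mo = $7,046.05
Interest: $25,622.00 × ((1 + 0.015)^11 − 1) = $25,622.00 × 0.1779489… = $4,559.4077…
Total = $25,622.00 + $14,092.1000 + $4,559.4077… = $44,273.51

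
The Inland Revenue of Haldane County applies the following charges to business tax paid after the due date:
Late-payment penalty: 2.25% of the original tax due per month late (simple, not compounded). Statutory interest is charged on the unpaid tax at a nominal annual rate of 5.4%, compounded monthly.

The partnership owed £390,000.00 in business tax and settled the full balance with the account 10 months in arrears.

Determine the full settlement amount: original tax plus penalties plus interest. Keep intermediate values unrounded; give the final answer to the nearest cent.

Late-payment penalty: 10 × 2.25% × £390,000.00 = £87,750.00
Interest (5.4%/yr ÷ 12 = 0.45%/month): £390,000.00 × ((1 + 0.0045)^10 − 1) = £17,909.6859…
Total = £390,000.00 + £87,750.0000 + £17,909.6859… = £495,659.69

£495,659.69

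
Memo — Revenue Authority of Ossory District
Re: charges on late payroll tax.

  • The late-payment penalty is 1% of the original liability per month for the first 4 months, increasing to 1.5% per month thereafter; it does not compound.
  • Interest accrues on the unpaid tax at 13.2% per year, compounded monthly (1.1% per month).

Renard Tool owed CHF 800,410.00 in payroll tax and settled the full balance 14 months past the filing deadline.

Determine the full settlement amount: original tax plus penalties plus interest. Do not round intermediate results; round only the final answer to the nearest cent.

Penalty, months 1–4: 4 × 1% × CHF 800,410.00 = CHF 32,016.40
Penalty, months 5–14: 10 × 1.5% × CHF 800,410.00 = CHF 120,061.50
Interest: CHF 800,410.00 × ((1 + 0.011)^14 − 1) = CHF 800,410.00 × 0.1655105… = CHF 132,476.2333…
Total = CHF 800,410.00 + CHF 152,077.9000 + CHF 132,476.2333… = CHF 1,084,964.13

CHF 1,084,964.13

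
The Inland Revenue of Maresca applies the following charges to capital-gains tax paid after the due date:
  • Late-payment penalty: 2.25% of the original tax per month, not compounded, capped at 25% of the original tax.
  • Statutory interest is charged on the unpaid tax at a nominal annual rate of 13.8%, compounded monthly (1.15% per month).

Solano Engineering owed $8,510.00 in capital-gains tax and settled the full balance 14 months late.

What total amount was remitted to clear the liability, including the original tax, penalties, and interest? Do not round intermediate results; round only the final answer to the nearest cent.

$12,114.89

Penalty (uncapped): 14 × 2.25% × $8,510.00 = $2,680.65; cap = 25% × $8,510.00 = $2,127.50 → penalty = $2,127.50
Interest: $8,510.00 × ((1 + 0.0115)^14 − 1) = $8,510.00 × 0.1736063… = $1,477.3893…
Total = $8,510.00 + $2,127.5000 + $1,477.3893… = $12,114.89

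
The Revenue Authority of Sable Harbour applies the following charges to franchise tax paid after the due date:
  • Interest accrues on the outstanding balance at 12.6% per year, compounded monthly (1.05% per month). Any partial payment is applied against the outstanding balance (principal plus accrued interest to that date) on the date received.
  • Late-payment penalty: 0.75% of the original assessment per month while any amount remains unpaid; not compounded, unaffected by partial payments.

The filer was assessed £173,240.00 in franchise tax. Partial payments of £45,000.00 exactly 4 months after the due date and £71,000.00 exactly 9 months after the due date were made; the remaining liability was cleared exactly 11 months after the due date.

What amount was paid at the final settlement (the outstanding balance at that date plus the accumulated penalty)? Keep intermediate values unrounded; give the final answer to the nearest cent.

£87,713.44

Balance at month 4: £173,240.0000 × (1 + 0.0105)^4 = £180,631.4826…
After £45,000.00 payment: £180,631.4826… − £45,000.00 = £135,631.4826…
Balance at month 9: £135,631.4826… × (1 + 0.0105)^5 = £142,903.2475…
After £71,000.00 payment: £142,903.2475… − £71,000.00 = £71,903.2475…
Balance at month 11: £71,903.2475… × (1 + 0.0105)^2 = £73,421.1430…
Penalty: 11 × 0.75% × £173,240.00 = £14,292.30
Final settlement = outstanding balance + penalty = £73,421.1430… + £14,292.30 = £87,713.44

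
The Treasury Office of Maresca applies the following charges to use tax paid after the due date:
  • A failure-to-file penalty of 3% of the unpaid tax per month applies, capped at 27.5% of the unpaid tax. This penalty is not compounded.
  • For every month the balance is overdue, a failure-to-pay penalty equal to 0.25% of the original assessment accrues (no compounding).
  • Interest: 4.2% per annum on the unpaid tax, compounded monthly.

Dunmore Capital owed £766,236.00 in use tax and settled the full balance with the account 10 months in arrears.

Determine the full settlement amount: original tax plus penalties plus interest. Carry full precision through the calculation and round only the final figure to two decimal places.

£1,023,351.41

Failure-to-file: 10 × 3% × £766,236.00 = £229,870.80, capped at 27.5% × £766,236.00 = £210,714.90
Failure-to-pay penalty = 0.25% × £766,236.00 × 10 mo = £19,155.90
Interest (4.2%/yr ÷ 12 = 0.35%/month): £766,236.00 × ((1 + 0.0035)^10 − 1) = £27,244.6141…
Total = £766,236.00 + £229,870.8000 + £27,244.6141… = £1,023,351.41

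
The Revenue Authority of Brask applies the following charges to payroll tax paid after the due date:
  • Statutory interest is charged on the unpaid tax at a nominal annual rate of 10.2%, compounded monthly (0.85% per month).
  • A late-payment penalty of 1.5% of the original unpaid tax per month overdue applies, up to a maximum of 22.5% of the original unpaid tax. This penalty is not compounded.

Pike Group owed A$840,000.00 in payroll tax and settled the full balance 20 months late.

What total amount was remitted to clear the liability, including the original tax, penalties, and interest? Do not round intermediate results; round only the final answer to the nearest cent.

A$1,183,941.02

Penalty (uncapped): 20 × 1.5% × A$840,000.00 = A$252,000.00; cap = 22.5% × A$840,000.00 = A$189,000.00 → penalty = A$189,000.00
Interest: A$840,000.00 × ((1 + 0.0085)^20 − 1) = A$840,000.00 × 0.1844536… = A$154,941.0211…
Total = A$840,000.00 + A$189,000.0000 + A$154,941.0211… = A$1,183,941.02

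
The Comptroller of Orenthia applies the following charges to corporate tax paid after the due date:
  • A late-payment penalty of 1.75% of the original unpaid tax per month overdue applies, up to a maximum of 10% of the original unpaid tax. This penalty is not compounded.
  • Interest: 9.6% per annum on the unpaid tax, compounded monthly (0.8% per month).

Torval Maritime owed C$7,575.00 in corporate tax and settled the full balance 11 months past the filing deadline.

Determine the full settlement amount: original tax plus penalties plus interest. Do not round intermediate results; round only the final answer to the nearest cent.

Penalty (uncapped): 11 × 1.75% × C$7,575.00 = C$1,458.19…; cap = 10% × C$7,575.00 = C$757.50 → penalty = C$757.50
Interest: C$7,575.00 × ((1 + 0.008)^11 − 1) = C$7,575.00 × 0.0916058… = C$693.9143…
Total = C$7,575.00 + C$757.5000 + C$693.9143… = C$9,026.41

C$9,026.41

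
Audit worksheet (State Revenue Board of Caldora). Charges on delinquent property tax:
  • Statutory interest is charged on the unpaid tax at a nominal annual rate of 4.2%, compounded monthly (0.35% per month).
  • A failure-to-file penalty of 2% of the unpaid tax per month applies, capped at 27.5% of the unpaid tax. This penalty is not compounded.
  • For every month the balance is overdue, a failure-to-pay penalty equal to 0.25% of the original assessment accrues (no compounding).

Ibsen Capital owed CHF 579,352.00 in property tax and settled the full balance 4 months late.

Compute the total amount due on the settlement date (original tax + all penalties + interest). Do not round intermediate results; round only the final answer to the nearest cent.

Failure-to-file: 4 × 2% × CHF 579,352.00 = CHF 46,348.16 (under the 27.5% cap)
Failure-to-pay penalty = 0.25% × CHF 579,352.00 × 4 mo = CHF 5,793.52
Interest: CHF 579,352.00 × ((1 + 0.0035)^4 − 1) = CHF 579,352.00 × 0.0140737… = CHF 8,153.6098…
Total = CHF 579,352.00 + CHF 52,141.6800 + CHF 8,153.6098… = CHF 639,647.29

CHF 639,647.29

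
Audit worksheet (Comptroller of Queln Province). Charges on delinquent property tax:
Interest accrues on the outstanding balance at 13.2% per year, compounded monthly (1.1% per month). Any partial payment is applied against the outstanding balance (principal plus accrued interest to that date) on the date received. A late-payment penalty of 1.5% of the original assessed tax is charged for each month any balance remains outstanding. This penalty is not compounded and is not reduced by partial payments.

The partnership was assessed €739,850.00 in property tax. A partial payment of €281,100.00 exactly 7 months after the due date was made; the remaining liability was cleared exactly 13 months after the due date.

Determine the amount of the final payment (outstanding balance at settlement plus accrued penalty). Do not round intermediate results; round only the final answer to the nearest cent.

€697,021.20

Balance at month 7: €739,850.0000 × (1 + 0.011)^7 = €798,733.2564…
After €281,100.00 payment: €798,733.2564… − €281,100.00 = €517,633.2564…
Balance at month 13: €517,633.2564… × (1 + 0.011)^6 = €552,750.4493…
Penalty: 13 × 1.5% × €739,850.00 = €144,270.75
Final settlement = outstanding balance + penalty = €552,750.4493… + €144,270.75 = €697,021.20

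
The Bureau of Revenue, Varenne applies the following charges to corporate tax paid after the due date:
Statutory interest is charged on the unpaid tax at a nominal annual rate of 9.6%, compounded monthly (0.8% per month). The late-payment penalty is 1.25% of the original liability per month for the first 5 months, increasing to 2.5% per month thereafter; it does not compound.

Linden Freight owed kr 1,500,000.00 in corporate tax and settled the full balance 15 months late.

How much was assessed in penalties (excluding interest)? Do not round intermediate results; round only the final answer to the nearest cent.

Penalty, months 1–5: 5 × 1.25% × kr 1,500,000.00 = kr 93,750.00
Penalty, months 6–15: 10 × 2.5% × kr 1,500,000.00 = kr 375,000.00
Total penalty = kr 93,750.00 + kr 375,000.00 = kr 468,750.00

kr 468,750.00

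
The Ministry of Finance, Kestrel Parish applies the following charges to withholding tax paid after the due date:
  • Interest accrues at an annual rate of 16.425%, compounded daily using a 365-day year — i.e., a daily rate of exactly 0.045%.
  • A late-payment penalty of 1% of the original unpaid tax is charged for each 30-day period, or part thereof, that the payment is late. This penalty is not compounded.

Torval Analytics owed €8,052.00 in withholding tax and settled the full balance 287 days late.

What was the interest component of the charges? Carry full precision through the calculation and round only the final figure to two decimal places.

Interest: €8,052.00 × ((1 + 0.00045)^287 − 1) = €8,052.00 × 0.13782774… = €1,109.7889…

€1,109.79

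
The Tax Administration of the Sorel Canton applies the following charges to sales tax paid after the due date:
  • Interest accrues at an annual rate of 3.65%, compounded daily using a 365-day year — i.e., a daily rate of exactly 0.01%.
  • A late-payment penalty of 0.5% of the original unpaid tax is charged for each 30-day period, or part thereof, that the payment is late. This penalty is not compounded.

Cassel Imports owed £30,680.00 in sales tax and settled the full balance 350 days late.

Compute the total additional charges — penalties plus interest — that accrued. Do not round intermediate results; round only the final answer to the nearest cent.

Penalty periods: ⌈350/30⌉ = 12; penalty = 12 × 0.5% × £30,680.00 = £1,840.80
Interest: £30,680.00 × ((1 + 0.0001)^350 − 1) = £30,680.00 × 0.03561790… = £1,092.7571…
Penalties + interest = £1,840.8000 + £1,092.7571… = £2,933.56

£2,933.56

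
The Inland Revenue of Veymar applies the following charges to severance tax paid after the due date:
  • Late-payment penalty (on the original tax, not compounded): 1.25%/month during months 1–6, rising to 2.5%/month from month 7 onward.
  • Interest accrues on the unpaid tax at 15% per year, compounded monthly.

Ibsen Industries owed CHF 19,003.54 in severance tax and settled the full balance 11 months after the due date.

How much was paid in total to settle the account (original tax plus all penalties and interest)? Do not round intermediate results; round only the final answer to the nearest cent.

CHF 25,586.83

Penalty, months 1–6: 6 × 1.25% × CHF 19,003.54 = CHF 1,425.27…
Penalty, months 7–11: 5 × 2.5% × CHF 19,003.54 = CHF 2,375.44…
Interest (15%/yr ÷ 12 = 1.25%/month): CHF 19,003.54 × ((1 + 0.0125)^11 − 1) = CHF 2,782.5784…
Total = CHF 19,003.54 + CHF 3,800.7080 + CHF 2,782.5784… = CHF 25,586.83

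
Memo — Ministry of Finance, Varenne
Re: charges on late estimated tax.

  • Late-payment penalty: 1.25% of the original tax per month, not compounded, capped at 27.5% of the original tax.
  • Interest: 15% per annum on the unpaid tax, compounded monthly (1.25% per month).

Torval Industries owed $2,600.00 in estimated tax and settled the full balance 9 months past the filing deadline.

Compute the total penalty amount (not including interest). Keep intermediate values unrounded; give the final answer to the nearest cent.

Penalty: 9 × 1.25% × $2,600.00 = $292.50 (below the 27.5% cap of $715.00)

$292.50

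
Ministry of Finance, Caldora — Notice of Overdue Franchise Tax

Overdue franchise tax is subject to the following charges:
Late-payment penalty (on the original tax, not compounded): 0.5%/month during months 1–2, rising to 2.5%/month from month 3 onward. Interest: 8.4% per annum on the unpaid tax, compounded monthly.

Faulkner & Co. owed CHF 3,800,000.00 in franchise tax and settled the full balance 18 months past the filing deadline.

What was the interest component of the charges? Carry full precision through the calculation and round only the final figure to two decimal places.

CHF 508,380.65

Interest (8.4%/yr ÷ 12 = 0.7%/month): CHF 3,800,000.00 × ((1 + 0.007)^18 − 1) = CHF 508,380.6488…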